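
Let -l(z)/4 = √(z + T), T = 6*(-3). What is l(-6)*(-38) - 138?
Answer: -138 + 304*I*√6 ≈ -138.0 + 744.64*I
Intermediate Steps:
T = -18
l(z) = -4*√(-18 + z) (l(z) = -4*√(z - 18) = -4*√(-18 + z))
l(-6)*(-38) - 138 = -4*√(-18 - 6)*(-38) - 138 = -8*I*√6*(-38) - 138 = 304*I*√6 - 138 = -138 + 304*I*√6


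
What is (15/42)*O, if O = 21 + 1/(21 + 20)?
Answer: 2155/287 ≈ 7.5087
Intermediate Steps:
O = 862/41 (O = 21 + 1/41 = 862/41 ≈ 21.024)
(15/42)*O = (15/42)*(862/41) = (15*(1/42))*(862/41) = (5/14)*(862/41) = 2155/287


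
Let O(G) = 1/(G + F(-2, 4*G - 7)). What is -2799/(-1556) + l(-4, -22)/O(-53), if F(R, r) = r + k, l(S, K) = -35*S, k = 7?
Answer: -57724801/1556 ≈ -37098.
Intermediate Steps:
F(R, r) = 7 + r (F(R, r) = r + 7 = 7 + r)
O(G) = 1/(5*G) (O(G) = 1/(G + (7 + (4*G - 7))) = 1/(G + (7 + (-7 + 4*G))) = 1/(G + 4*G) = 1/(5*G))
-2799/(-1556) + l(-4, -22)/O(-53) = -2799/(-1556) + (-35*(-4))/(((⅕)/(-53))) = -2799*(-1/1556) + 140/(((⅕)*(-1/53))) = 2799/1556 + 140/(-1/265) = 2799/1556 + 140*(-265) = 2799/1556 - 37100 = -57724801/1556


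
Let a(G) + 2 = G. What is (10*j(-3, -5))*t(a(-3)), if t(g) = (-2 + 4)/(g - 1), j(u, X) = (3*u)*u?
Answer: -90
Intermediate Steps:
a(G) = -2 + G
j(u, X) = 3*u²
t(g) = 2/(-1 + g)
(10*j(-3, -5))*t(a(-3)) = (10*(3*(-3)²))*(2/(-1 + (-2 - 3))) = (10*(3*9))*(2/(-1 - 5)) = (10*27)*(2/(-6)) = 270*(2*(-⅙)) = 270*(-⅓) = -90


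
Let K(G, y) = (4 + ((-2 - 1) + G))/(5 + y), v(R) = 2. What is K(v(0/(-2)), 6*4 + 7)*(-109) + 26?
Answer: 203/12 ≈ 16.917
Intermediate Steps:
K(G, y) = (1 + G)/(5 + y) (K(G, y) = (4 + (-3 + G))/(5 + y) = (1 + G)/(5 + y))
K(v(0/(-2)), 6*4 + 7)*(-109) + 26 = ((1 + 2)/(5 + (6*4 + 7)))*(-109) + 26 = (3/(5 + (24 + 7)))*(-109) + 26 = (3/(5 + 31))*(-109) + 26 = (3/36)*(-109) + 26 = ((1/36)*3)*(-109) + 26 = (1/12)*(-109) + 26 = -109/12 + 26 = 203/12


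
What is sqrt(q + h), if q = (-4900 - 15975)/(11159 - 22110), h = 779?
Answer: 2*sqrt(23412427626)/10951 ≈ 27.945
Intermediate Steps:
q = 20875/10951 (q = -20875/(-10951) = -20875*(-1/10951) = 20875/10951 ≈ 1.9062)
sqrt(q + h) = sqrt(20875/10951 + 779) = sqrt(8551704/10951) = 2*sqrt(23412427626)/10951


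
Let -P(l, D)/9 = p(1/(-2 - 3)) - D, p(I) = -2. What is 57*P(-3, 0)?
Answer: 1026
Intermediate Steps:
P(l, D) = 18 + 9*D (P(l, D) = -9*(-2 - D) = 18 + 9*D)
57*P(-3, 0) = 57*(18 + 9*0) = 57*(18 + 0) = 57*18 = 1026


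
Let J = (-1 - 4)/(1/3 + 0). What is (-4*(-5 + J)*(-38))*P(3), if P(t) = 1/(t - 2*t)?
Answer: 3040/3 ≈ 1013.3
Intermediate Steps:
J = -15 (J = -5/(⅓ + 0) = -5/⅓ = -5*3 = -15)
P(t) = -1/t (P(t) = 1/(-t) = -1/t)
(-4*(-5 + J)*(-38))*P(3) = (-4*(-5 - 15)*(-38))*(-1/3) = (-4*(-20)*(-38))*(-1*⅓) = (80*(-38))*(-⅓) = -3040*(-⅓) = 3040/3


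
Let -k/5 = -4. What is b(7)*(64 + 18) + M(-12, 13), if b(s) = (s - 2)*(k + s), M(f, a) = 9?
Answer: 11079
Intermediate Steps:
k = 20 (k = -5*(-4) = 20)
b(s) = (-2 + s)*(20 + s) (b(s) = (s - 2)*(20 + s) = (-2 + s)*(20 + s))
b(7)*(64 + 18) + M(-12, 13) = (-40 + 7**2 + 18*7)*(64 + 18) + 9 = (-40 + 49 + 126)*82 + 9 = 135*82 + 9 = 11070 + 9 = 11079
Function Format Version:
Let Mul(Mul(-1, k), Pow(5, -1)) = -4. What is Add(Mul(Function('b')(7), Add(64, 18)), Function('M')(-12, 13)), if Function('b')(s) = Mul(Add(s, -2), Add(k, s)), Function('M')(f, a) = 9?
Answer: 11079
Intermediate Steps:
k = 20 (k = Mul(-5, -4) = 20)
Function('b')(s) = Mul(Add(-2, s), Add(20, s)) (Function('b')(s) = Mul(Add(s, -2), Add(20, s)) = Mul(Add(-2, s), Add(20, s)))
Add(Mul(Function('b')(7), Add(64, 18)), Function('M')(-12, 13)) = Add(Mul(Add(-40, Pow(7, 2), Mul(18, 7)), Add(64, 18)), 9) = Add(Mul(Add(-40, 49, 126), 82), 9) = Add(Mul(135, 82), 9) = Add(11070, 9) = 11079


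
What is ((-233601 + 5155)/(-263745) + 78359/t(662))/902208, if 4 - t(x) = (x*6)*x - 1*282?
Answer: 579958402933/625620395522954880 ≈ 9.2701e-7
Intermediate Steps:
t(x) = 286 - 6*x**2 (t(x) = 4 - ((x*6)*x - 1*282) = 4 - ((6*x)*x - 282) = 4 - (6*x**2 - 282) = 4 - (-282 + 6*x**2) = 4 + (282 - 6*x**2) = 286 - 6*x**2)
((-233601 + 5155)/(-263745) + 78359/t(662))/902208 = ((-233601 + 5155)/(-263745) + 78359/(286 - 6*662**2))/902208 = (-228446*(-1/263745) + 78359/(286 - 6*438244))*(1/902208) = (228446/263745 + 78359/(286 - 2629464))*(1/902208) = (228446/263745 + 78359/(-2629178))*(1/902208) = (228446/263745 + 78359*(-1/2629178))*(1/902208) = (228446/263745 - 78359/2629178)*(1/902208) = (579958402933/693432551610)*(1/902208) = 579958402933/625620395522954880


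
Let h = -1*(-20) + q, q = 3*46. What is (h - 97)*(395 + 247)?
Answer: 39162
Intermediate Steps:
q = 138
h = 158 (h = -1*(-20) + 138 = 20 + 138 = 158)
(h - 97)*(395 + 247) = (158 - 97)*(395 + 247) = 61*642 = 39162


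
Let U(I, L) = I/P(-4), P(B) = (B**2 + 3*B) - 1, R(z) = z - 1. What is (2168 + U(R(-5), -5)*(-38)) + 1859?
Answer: 4103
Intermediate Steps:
R(z) = -1 + z
P(B) = -1 + B**2 + 3*B
U(I, L) = I/3 (U(I, L) = I/(-1 + (-4)**2 + 3*(-4)) = I/(-1 + 16 - 12) = I/3)
(2168 + U(R(-5), -5)*(-38)) + 1859 = (2168 + ((-1 - 5)/3)*(-38)) + 1859 = (2168 + ((1/3)*(-6))*(-38)) + 1859 = (2168 - 2*(-38)) + 1859 = (2168 + 76) + 1859 = 2244 + 1859 = 4103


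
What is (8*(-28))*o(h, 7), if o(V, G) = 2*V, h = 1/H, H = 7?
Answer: -64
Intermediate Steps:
h = ⅐ (h = 1/7 = ⅐ ≈ 0.14286)
(8*(-28))*o(h, 7) = (8*(-28))*(2*(⅐)) = -224*2/7 = -64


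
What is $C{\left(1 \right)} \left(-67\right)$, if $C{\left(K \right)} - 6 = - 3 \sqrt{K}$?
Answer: $-201$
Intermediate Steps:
$C{\left(K \right)} = 6 - 3 \sqrt{K}$
$C{\left(1 \right)} \left(-67\right) = \left(6 - 3 \sqrt{1}\right) \left(-67\right) = \left(6 - 3\right) \left(-67\right) = 3 \left(-67\right) = -201$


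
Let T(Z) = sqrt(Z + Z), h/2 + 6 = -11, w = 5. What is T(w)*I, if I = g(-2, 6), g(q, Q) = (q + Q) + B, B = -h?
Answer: 38*sqrt(10) ≈ 120.17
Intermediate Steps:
h = -34 (h = -12 + 2*(-11) = -12 - 22 = -34)
B = 34 (B = -1*(-34) = 34)
g(q, Q) = 34 + Q + q (g(q, Q) = (q + Q) + 34 = (Q + q) + 34 = 34 + Q + q)
T(Z) = sqrt(2)*sqrt(Z) (T(Z) = sqrt(2*Z) = sqrt(2)*sqrt(Z))
I = 38 (I = 34 + 6 - 2 = 38)
T(w)*I = (sqrt(2)*sqrt(5))*38 = sqrt(10)*38 = 38*sqrt(10)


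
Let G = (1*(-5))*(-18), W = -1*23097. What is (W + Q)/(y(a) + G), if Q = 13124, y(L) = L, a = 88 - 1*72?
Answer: -9973/106 ≈ -94.085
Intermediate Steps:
a = 16 (a = 88 - 72 = 16)
W = -23097
G = 90 (G = -5*(-18) = 90)
(W + Q)/(y(a) + G) = (-23097 + 13124)/(16 + 90) = -9973/106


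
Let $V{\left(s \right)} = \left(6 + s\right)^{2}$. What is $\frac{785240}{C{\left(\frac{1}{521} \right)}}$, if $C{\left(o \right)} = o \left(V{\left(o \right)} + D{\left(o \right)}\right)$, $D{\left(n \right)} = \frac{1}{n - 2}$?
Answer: $\frac{14450282142589155}{1254701441} \approx 1.1517 \cdot 10^{7}$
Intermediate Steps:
$D{\left(n \right)} = \frac{1}{-2 + n}$
$C{\left(o \right)} = o \left(\frac{1}{-2 + o} + \left(6 + o\right)^{2}\right)$ ($C{\left(o \right)} = o \left(\left(6 + o\right)^{2} + \frac{1}{-2 + o}\right) = o \left(\frac{1}{-2 + o} + \left(6 + o\right)^{2}\right)$)
$\frac{785240}{C{\left(\frac{1}{521} \right)}} = \frac{785240}{\frac{1}{521} \frac{1}{-2 + \frac{1}{521}} \left(1 + \left(6 + \frac{1}{521}\right)^{2} \left(-2 + \frac{1}{521}\right)\right)} = \frac{785240}{\frac{1}{521} \frac{1}{- \frac{1041}{521}} \left(1 + \left(\frac{3127}{521}\right)^{2} \left(- \frac{1041}{521}\right)\right)} = \frac{785240}{\frac{1}{521} \left(- \frac{521}{1041}\right) \left(1 + \frac{9778129}{271441} \left(- \frac{1041}{521}\right)\right)} = \frac{785240}{\frac{1}{521} \left(- \frac{521}{1041}\right) \left(1 - \frac{10179032289}{141420761}\right)} = \frac{785240}{\frac{1}{521} \left(- \frac{521}{1041}\right) \left(- \frac{10037611528}{141420761}\right)} = \frac{785240}{\frac{10037611528}{147219012201}} = 785240 \cdot \frac{147219012201}{10037611528} = \frac{14450282142589155}{1254701441}$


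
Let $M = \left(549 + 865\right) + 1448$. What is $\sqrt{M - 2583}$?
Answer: $3 \sqrt{31} \approx 16.703$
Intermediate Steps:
$M = 2862$ ($M = 1414 + 1448 = 2862$)
$\sqrt{M - 2583} = \sqrt{2862 - 2583} = \sqrt{279} = 3 \sqrt{31}$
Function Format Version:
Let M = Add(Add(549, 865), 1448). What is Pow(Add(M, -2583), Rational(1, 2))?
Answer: Mul(3, Pow(31, Rational(1, 2))) ≈ 16.703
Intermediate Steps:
M = 2862 (M = Add(1414, 1448) = 2862)
Pow(Add(M, -2583), Rational(1, 2)) = Pow(Add(2862, -2583), Rational(1, 2)) = Pow(279, Rational(1, 2)) = Mul(3, Pow(31, Rational(1, 2)))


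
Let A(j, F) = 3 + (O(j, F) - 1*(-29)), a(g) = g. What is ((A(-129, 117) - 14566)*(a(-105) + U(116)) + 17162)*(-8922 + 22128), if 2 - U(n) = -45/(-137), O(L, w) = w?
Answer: 2726223476676/137 ≈ 1.9899e+10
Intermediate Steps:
A(j, F) = 32 + F (A(j, F) = 3 + (F - 1*(-29)) = 3 + (F + 29) = 3 + (29 + F) = 32 + F)
U(n) = 229/137 (U(n) = 2 - (-45)/(-137) = 2 - (-45)*(-1)/137 = 2 - 1*45/137 = 2 - 45/137 = 229/137)
((A(-129, 117) - 14566)*(a(-105) + U(116)) + 17162)*(-8922 + 22128) = (((32 + 117) - 14566)*(-105 + 229/137) + 17162)*(-8922 + 22128) = ((149 - 14566)*(-14156/137) + 17162)*13206 = (-14417*(-14156/137) + 17162)*13206 = (204087052/137 + 17162)*13206 = (206438246/137)*13206 = 2726223476676/137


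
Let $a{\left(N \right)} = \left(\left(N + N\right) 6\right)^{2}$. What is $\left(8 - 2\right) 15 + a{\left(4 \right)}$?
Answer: $2394$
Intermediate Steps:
$a{\left(N \right)} = 144 N^{2}$ ($a{\left(N \right)} = \left(2 N 6\right)^{2} = \left(12 N\right)^{2} = 144 N^{2}$)
$\left(8 - 2\right) 15 + a{\left(4 \right)} = \left(8 - 2\right) 15 + 144 \cdot 4^{2} = 6 \cdot 15 + 144 \cdot 16 = 90 + 2304 = 2394$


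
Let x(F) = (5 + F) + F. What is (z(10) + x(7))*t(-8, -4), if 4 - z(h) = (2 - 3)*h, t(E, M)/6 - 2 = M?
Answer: -396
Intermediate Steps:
t(E, M) = 12 + 6*M
z(h) = 4 + h (z(h) = 4 - (2 - 3)*h = 4 - (-1)*h = 4 + h)
x(F) = 5 + 2*F
(z(10) + x(7))*t(-8, -4) = ((4 + 10) + (5 + 2*7))*(12 + 6*(-4)) = (14 + (5 + 14))*(12 - 24) = (14 + 19)*(-12) = 33*(-12) = -396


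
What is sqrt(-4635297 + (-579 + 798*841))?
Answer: I*sqrt(3964758) ≈ 1991.2*I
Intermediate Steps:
sqrt(-4635297 + (-579 + 798*841)) = sqrt(-4635297 + (-579 + 671118)) = sqrt(-4635297 + 670539) = sqrt(-3964758) = I*sqrt(3964758)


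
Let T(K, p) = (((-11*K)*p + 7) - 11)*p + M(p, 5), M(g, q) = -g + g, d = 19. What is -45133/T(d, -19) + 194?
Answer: 14667495/75373 ≈ 194.60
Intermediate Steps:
M(g, q) = 0
T(K, p) = p*(-4 - 11*K*p) (T(K, p) = (((-11*K)*p + 7) - 11)*p + 0 = ((-11*K*p + 7) - 11)*p + 0 = ((7 - 11*K*p) - 11)*p + 0 = (-4 - 11*K*p)*p + 0 = p*(-4 - 11*K*p) + 0 = p*(-4 - 11*K*p))
-45133/T(d, -19) + 194 = -45133/((-19*(-4 - 11*19*(-19)))) + 194 = -45133/((-19*(-4 + 3971))) + 194 = -45133/((-19*3967)) + 194 = -45133/(-75373) + 194 = -45133*(-1)/75373 + 194 = -121*(-373/75373) + 194 = 45133/75373 + 194 = 14667495/75373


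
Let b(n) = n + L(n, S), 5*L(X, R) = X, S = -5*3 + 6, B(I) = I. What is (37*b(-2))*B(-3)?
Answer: 1332/5 ≈ 266.40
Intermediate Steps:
S = -9 (S = -15 + 6 = -9)
L(X, R) = X/5
b(n) = 6*n/5 (b(n) = n + n/5 = 6*n/5)
(37*b(-2))*B(-3) = (37*((6/5)*(-2)))*(-3) = (37*(-12/5))*(-3) = -444/5*(-3) = 1332/5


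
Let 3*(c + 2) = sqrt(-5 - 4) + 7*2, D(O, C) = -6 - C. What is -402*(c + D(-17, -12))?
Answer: -3484 - 402*I ≈ -3484.0 - 402.0*I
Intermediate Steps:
c = 8/3 + I (c = -2 + (sqrt(-5 - 4) + 7*2)/3 = -2 + (sqrt(-9) + 14)/3 = -2 + (3*I + 14)/3 = -2 + (14 + 3*I)/3 = -2 + (14/3 + I) = 8/3 + I ≈ 2.6667 + 1.0*I)
-402*(c + D(-17, -12)) = -402*((8/3 + I) + (-6 - 1*(-12))) = -402*((8/3 + I) + (-6 + 12)) = -402*((8/3 + I) + 6) = -402*(26/3 + I) = -3484 - 402*I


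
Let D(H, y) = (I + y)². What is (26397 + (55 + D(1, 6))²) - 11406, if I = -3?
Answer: 19087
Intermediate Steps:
D(H, y) = (-3 + y)²
(26397 + (55 + D(1, 6))²) - 11406 = (26397 + (55 + (-3 + 6)²)²) - 11406 = (26397 + (55 + 3²)²) - 11406 = (26397 + (55 + 9)²) - 11406 = (26397 + 64²) - 11406 = (26397 + 4096) - 11406 = 30493 - 11406 = 19087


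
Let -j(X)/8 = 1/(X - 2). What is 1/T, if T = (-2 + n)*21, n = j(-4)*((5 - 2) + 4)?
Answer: 1/154 ≈ 0.0064935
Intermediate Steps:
j(X) = -8/(-2 + X) (j(X) = -8/(X - 2) = -8/(-2 + X))
n = 28/3 (n = (-8/(-2 - 4))*((5 - 2) + 4) = (-8/(-6))*(3 + 4) = -8*(-⅙)*7 = (4/3)*7 = 28/3 ≈ 9.3333)
T = 154 (T = (-2 + 28/3)*21 = (22/3)*21 = 154)
1/T = 1/154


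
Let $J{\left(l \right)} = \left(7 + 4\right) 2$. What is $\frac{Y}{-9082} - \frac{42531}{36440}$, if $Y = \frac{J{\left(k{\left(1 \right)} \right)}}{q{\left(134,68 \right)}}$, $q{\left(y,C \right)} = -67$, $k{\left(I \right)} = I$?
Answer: $- \frac{12939528317}{11086760680} \approx -1.1671$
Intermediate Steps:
$J{\left(l \right)} = 22$ ($J{\left(l \right)} = 11 \cdot 2 = 22$)
$Y = - \frac{22}{67}$ ($Y = \frac{22}{-67} = 22 \left(- \frac{1}{67}\right) = - \frac{22}{67} \approx -0.32836$)
$\frac{Y}{-9082} - \frac{42531}{36440} = - \frac{22}{67 \left(-9082\right)} - \frac{42531}{36440} = \left(- \frac{22}{67}\right) \left(- \frac{1}{9082}\right) - \frac{42531}{36440} = \frac{11}{304247} - \frac{42531}{36440} = - \frac{12939528317}{11086760680}$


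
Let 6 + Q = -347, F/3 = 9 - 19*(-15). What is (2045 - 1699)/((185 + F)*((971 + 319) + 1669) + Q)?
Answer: 173/1578450 ≈ 0.00010960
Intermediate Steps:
F = 882 (F = 3*(9 - 19*(-15)) = 3*(9 + 285) = 3*294 = 882)
Q = -353 (Q = -6 - 347 = -353)
(2045 - 1699)/((185 + F)*((971 + 319) + 1669) + Q) = (2045 - 1699)/((185 + 882)*((971 + 319) + 1669) - 353) = 346/(1067*(1290 + 1669) - 353) = 346/(1067*2959 - 353) = 346/(3157253 - 353) = 346/3156900 = 346*(1/3156900) = 173/1578450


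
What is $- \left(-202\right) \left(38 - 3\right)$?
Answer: $7070$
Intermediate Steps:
$- \left(-202\right) \left(38 - 3\right) = - \left(-202\right) 35 = \left(-1\right) \left(-7070\right) = 7070$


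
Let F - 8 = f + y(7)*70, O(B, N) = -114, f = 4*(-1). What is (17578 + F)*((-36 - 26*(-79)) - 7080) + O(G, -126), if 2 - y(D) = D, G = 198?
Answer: -87228498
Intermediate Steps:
f = -4
y(D) = 2 - D
F = -346 (F = 8 + (-4 + (2 - 1*7)*70) = 8 + (-4 + (2 - 7)*70) = 8 + (-4 - 5*70) = 8 + (-4 - 350) = 8 - 354 = -346)
(17578 + F)*((-36 - 26*(-79)) - 7080) + O(G, -126) = (17578 - 346)*((-36 - 26*(-79)) - 7080) - 114 = 17232*((-36 + 2054) - 7080) - 114 = 17232*(2018 - 7080) - 114 = 17232*(-5062) - 114 = -87228384 - 114 = -87228498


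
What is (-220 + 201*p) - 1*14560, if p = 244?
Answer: 34264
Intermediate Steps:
(-220 + 201*p) - 1*14560 = (-220 + 201*244) - 1*14560 = (-220 + 49044) - 14560 = 48824 - 14560 = 34264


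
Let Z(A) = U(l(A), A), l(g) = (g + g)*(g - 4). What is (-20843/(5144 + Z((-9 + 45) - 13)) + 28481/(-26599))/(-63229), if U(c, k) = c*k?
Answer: 1273434283/42459434005066 ≈ 2.9992e-5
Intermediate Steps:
l(g) = 2*g*(-4 + g) (l(g) = (2*g)*(-4 + g) = 2*g*(-4 + g))
Z(A) = 2*A**2*(-4 + A) (Z(A) = (2*A*(-4 + A))*A = 2*A**2*(-4 + A))
(-20843/(5144 + Z((-9 + 45) - 13)) + 28481/(-26599))/(-63229) = (-20843/(5144 + 2*((-9 + 45) - 13)**2*(-4 + ((-9 + 45) - 13))) + 28481/(-26599))/(-63229) = (-20843/(5144 + 2*(36 - 13)**2*(-4 + (36 - 13))) + 28481*(-1/26599))*(-1/63229) = (-20843/(5144 + 2*23**2*(-4 + 23)) - 28481/26599)*(-1/63229) = (-20843/(5144 + 2*529*19) - 28481/26599)*(-1/63229) = (-20843/(5144 + 20102) - 28481/26599)*(-1/63229) = (-20843/25246 - 28481/26599)*(-1/63229) = -1273434283/671518354*(-1/63229) = 1273434283/42459434005066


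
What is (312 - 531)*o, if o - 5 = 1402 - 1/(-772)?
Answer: -237878895/772 ≈ -3.0813e+5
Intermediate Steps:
o = 1086205/772 (o = 5 + (1402 - 1/(-772)) = 5 + (1402 - 1*(-1/772)) = 5 + (1402 + 1/772) = 5 + 1082345/772 = 1086205/772 ≈ 1407.0)
(312 - 531)*o = (312 - 531)*(1086205/772) = -219*1086205/772 = -237878895/772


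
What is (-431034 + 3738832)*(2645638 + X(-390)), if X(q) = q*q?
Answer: 9254352160924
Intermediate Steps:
X(q) = q**2
(-431034 + 3738832)*(2645638 + X(-390)) = (-431034 + 3738832)*(2645638 + (-390)**2) = 3307798*(2645638 + 152100) = 3307798*2797738 = 9254352160924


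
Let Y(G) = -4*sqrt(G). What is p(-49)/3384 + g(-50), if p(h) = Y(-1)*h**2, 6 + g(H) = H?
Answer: -56 - 2401*I/846 ≈ -56.0 - 2.8381*I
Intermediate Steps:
g(H) = -6 + H
p(h) = -4*I*h**2 (p(h) = (-4*I)*h**2 = -4*I*h**2)
p(-49)/3384 + g(-50) = -4*I*(-49)**2/3384 + (-6 - 50) = -4*I*2401*(1/3384) - 56 = -9604*I*(1/3384) - 56 = -2401*I/846 - 56 = -56 - 2401*I/846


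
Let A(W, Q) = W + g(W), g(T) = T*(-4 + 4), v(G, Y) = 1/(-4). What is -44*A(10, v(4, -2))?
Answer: -440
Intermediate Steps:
v(G, Y) = -¼
g(T) = 0 (g(T) = T*0 = 0)
A(W, Q) = W (A(W, Q) = W + 0 = W)
-44*A(10, v(4, -2)) = -44*10 = -440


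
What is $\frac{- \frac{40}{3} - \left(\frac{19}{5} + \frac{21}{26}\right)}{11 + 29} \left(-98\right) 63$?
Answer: $\frac{7199913}{2600} \approx 2769.2$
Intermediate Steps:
$\frac{- \frac{40}{3} - \left(\frac{19}{5} + \frac{21}{26}\right)}{11 + 29} \left(-98\right) 63 = \frac{\left(-40\right) \frac{1}{3} - \frac{599}{130}}{40} \left(-98\right) 63 = \left(- \frac{40}{3} - \frac{599}{130}\right) \frac{1}{40} \left(-98\right) 63 = \left(- \frac{6997}{390}\right) \frac{1}{40} \left(-98\right) 63 = \left(- \frac{6997}{15600}\right) \left(-98\right) 63 = \frac{342853}{7800} \cdot 63 = \frac{7199913}{2600}$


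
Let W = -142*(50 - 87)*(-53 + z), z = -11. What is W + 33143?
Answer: -303113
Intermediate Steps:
W = -336256 (W = -142*(50 - 87)*(-53 - 11) = -(-5254)*(-64) = -142*2368 = -336256)
W + 33143 = -336256 + 33143 = -303113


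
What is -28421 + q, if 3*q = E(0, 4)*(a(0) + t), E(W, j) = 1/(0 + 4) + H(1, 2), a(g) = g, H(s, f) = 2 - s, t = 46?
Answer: -170411/6 ≈ -28402.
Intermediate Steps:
E(W, j) = 5/4 (E(W, j) = 1/(0 + 4) + (2 - 1*1) = 1/4 + (2 - 1) = ¼ + 1 = 5/4)
q = 115/6 (q = (5*(0 + 46)/4)/3 = ((5/4)*46)/3 = (⅓)*(115/2) = 115/6 ≈ 19.167)
-28421 + q = -28421 + 115/6 = -170411/6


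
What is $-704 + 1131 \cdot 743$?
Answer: $839629$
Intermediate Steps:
$-704 + 1131 \cdot 743 = -704 + 840333 = 839629$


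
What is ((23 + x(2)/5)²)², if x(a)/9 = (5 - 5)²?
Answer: 279841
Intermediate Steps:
x(a) = 0 (x(a) = 9*(5 - 5)² = 9*0² = 9*0 = 0)
((23 + x(2)/5)²)² = ((23 + 0/5)²)² = ((23 + 0*(⅕))²)² = ((23 + 0)²)² = (23²)² = 529² = 279841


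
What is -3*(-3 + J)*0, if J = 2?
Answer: 0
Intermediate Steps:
-3*(-3 + J)*0 = -3*(-3 + 2)*0 = -3*(-1)*0 = 3*0 = 0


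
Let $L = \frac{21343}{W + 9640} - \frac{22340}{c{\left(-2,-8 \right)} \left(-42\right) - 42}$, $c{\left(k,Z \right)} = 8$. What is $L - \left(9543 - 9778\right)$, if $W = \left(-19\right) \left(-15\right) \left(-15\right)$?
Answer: $\frac{302247352}{1013985} \approx 298.08$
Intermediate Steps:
$W = -4275$ ($W = 285 \left(-15\right) = -4275$)
$L = \frac{63960877}{1013985}$ ($L = \frac{21343}{-4275 + 9640} - \frac{22340}{8 \left(-42\right) - 42} = \frac{21343}{5365} - \frac{22340}{-336 - 42} = 21343 \cdot \frac{1}{5365} - \frac{22340}{-378} = \frac{21343}{5365} - - \frac{11170}{189} = \frac{21343}{5365} + \frac{11170}{189} = \frac{63960877}{1013985} \approx 63.079$)
$L - \left(9543 - 9778\right) = \frac{63960877}{1013985} - \left(9543 - 9778\right) = \frac{63960877}{1013985} - -235 = \frac{63960877}{1013985} + 235 = \frac{302247352}{1013985}$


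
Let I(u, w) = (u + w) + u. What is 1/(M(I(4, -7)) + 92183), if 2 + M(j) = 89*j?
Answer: 1/92270 ≈ 1.0838e-5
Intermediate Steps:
I(u, w) = w + 2*u
M(j) = -2 + 89*j
1/(M(I(4, -7)) + 92183) = 1/((-2 + 89*(-7 + 2*4)) + 92183) = 1/((-2 + 89*(-7 + 8)) + 92183) = 1/((-2 + 89*1) + 92183) = 1/((-2 + 89) + 92183) = 1/(87 + 92183) = 1/92270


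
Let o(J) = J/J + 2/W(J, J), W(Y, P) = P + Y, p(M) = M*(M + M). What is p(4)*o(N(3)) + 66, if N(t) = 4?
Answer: 106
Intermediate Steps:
p(M) = 2*M² (p(M) = M*(2*M) = 2*M²)
o(J) = 1 + 1/J (o(J) = J/J + 2/(J + J) = 1 + 2/((2*J)) = 1 + 2*(1/(2*J)) = 1 + 1/J)
p(4)*o(N(3)) + 66 = (2*4²)*((1 + 4)/4) + 66 = (2*16)*((¼)*5) + 66 = 32*(5/4) + 66 = 40 + 66 = 106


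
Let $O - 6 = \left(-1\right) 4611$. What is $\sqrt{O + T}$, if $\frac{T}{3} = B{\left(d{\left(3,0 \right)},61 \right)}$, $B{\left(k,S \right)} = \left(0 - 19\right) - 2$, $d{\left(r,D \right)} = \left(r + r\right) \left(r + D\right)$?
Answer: $2 i \sqrt{1167} \approx 68.323 i$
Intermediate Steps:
$d{\left(r,D \right)} = 2 r \left(D + r\right)$
$B{\left(k,S \right)} = -21$ ($B{\left(k,S \right)} = -19 - 2 = -21$)
$T = -63$ ($T = 3 \left(-21\right) = -63$)
$O = -4605$ ($O = 6 - 4611 = -4605$)
$\sqrt{O + T} = \sqrt{-4605 - 63} = \sqrt{-4668} = 2 i \sqrt{1167}$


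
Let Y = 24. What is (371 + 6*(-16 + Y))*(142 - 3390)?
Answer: -1360912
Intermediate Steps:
(371 + 6*(-16 + Y))*(142 - 3390) = (371 + 6*(-16 + 24))*(142 - 3390) = (371 + 6*8)*(-3248) = (371 + 48)*(-3248) = 419*(-3248) = -1360912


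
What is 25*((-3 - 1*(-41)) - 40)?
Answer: -50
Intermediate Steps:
25*((-3 - 1*(-41)) - 40) = 25*((-3 + 41) - 40) = 25*(38 - 40) = 25*(-2) = -50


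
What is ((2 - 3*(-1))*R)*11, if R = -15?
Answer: -825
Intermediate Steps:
((2 - 3*(-1))*R)*11 = ((2 - 3*(-1))*(-15))*11 = ((2 + 3)*(-15))*11 = (5*(-15))*11 = -75*11 = -825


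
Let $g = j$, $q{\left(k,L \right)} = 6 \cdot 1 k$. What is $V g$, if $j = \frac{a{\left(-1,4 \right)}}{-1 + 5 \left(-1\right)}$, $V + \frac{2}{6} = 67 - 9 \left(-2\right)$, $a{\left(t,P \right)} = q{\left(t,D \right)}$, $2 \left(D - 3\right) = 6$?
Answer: $\frac{254}{3} \approx 84.667$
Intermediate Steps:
$D = 6$ ($D = 3 + \frac{1}{2} \cdot 6 = 3 + 3 = 6$)
$q{\left(k,L \right)} = 6 k$
$a{\left(t,P \right)} = 6 t$
$V = \frac{254}{3}$ ($V = - \frac{1}{3} + \left(67 - 9 \left(-2\right)\right) = - \frac{1}{3} + \left(67 - -18\right) = - \frac{1}{3} + \left(67 + 18\right) = - \frac{1}{3} + 85 = \frac{254}{3} \approx 84.667$)
$j = 1$ ($j = \frac{6 \left(-1\right)}{-1 + 5 \left(-1\right)} = - \frac{6}{-1 - 5} = - \frac{6}{-6} = \left(-6\right) \left(- \frac{1}{6}\right) = 1$)
$g = 1$
$V g = \frac{254}{3} \cdot 1 = \frac{254}{3}$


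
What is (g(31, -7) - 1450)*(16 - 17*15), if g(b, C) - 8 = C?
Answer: 346311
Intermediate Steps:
g(b, C) = 8 + C
(g(31, -7) - 1450)*(16 - 17*15) = ((8 - 7) - 1450)*(16 - 17*15) = (1 - 1450)*(16 - 255) = -1449*(-239) = 346311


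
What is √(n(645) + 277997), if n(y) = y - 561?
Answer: √278081 ≈ 527.33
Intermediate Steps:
n(y) = -561 + y
√(n(645) + 277997) = √((-561 + 645) + 277997) = √(84 + 277997) = √278081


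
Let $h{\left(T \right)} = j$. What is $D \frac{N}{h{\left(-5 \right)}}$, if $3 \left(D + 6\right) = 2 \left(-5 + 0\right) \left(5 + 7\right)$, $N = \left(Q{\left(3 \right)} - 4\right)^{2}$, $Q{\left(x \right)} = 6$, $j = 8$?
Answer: $-23$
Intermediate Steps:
$h{\left(T \right)} = 8$
$N = 4$ ($N = \left(6 - 4\right)^{2} = 2^{2} = 4$)
$D = -46$ ($D = -6 + \frac{2 \left(-5 + 0\right) \left(5 + 7\right)}{3} = -6 + \frac{2 \left(-5\right) 12}{3} = -6 + \frac{\left(-10\right) 12}{3} = -6 + \frac{1}{3} \left(-120\right) = -6 - 40 = -46$)
$D \frac{N}{h{\left(-5 \right)}} = - 46 \cdot \frac{4}{8} = - 46 \cdot 4 \cdot \frac{1}{8} = \left(-46\right) \frac{1}{2} = -23$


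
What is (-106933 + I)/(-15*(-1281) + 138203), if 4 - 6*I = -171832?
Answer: -234881/472254 ≈ -0.49736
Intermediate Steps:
I = 85918/3 (I = 2/3 - 1/6*(-171832) = 2/3 + 85916/3 = 85918/3 ≈ 28639.)
(-106933 + I)/(-15*(-1281) + 138203) = (-106933 + 85918/3)/(-15*(-1281) + 138203) = -234881/(3*(19215 + 138203)) = -234881/3/157418 = -234881/3*1/157418 = -234881/472254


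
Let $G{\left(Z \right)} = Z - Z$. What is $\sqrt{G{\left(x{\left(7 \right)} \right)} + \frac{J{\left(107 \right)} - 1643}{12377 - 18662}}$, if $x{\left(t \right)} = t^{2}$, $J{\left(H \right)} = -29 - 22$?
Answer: $\frac{11 \sqrt{87990}}{6285} \approx 0.51916$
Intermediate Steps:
$J{\left(H \right)} = -51$
$G{\left(Z \right)} = 0$
$\sqrt{G{\left(x{\left(7 \right)} \right)} + \frac{J{\left(107 \right)} - 1643}{12377 - 18662}} = \sqrt{0 + \frac{-51 - 1643}{12377 - 18662}} = \sqrt{0 - \frac{1694}{-6285}} = \sqrt{0 - - \frac{1694}{6285}} = \sqrt{0 + \frac{1694}{6285}} = \sqrt{\frac{1694}{6285}} = \frac{11 \sqrt{87990}}{6285}$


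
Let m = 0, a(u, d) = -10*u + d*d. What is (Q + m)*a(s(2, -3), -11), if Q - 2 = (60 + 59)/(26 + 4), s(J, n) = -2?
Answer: 8413/10 ≈ 841.30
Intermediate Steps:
Q = 179/30 (Q = 2 + (60 + 59)/(26 + 4) = 2 + 119/30 = 179/30 ≈ 5.9667)
a(u, d) = d**2 - 10*u (a(u, d) = -10*u + d**2 = d**2 - 10*u)
(Q + m)*a(s(2, -3), -11) = (179/30 + 0)*((-11)**2 - 10*(-2)) = 179*(121 + 20)/30 = (179/30)*141 = 8413/10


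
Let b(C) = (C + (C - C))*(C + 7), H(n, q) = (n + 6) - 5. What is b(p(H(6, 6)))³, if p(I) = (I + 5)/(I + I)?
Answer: 35937000/117649 ≈ 305.46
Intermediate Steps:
H(n, q) = 1 + n (H(n, q) = (6 + n) - 5 = 1 + n)
p(I) = (5 + I)/(2*I) (p(I) = (5 + I)/((2*I)) = (5 + I)*(1/(2*I)) = (5 + I)/(2*I))
b(C) = C*(7 + C) (b(C) = (C + 0)*(7 + C) = C*(7 + C))
b(p(H(6, 6)))³ = (((5 + (1 + 6))/(2*(1 + 6)))*(7 + (5 + (1 + 6))/(2*(1 + 6))))³ = (((½)*(5 + 7)/7)*(7 + (½)*(5 + 7)/7))³ = (((½)*(⅐)*12)*(7 + (½)*(⅐)*12))³ = (6*(7 + 6/7)/7)³ = ((6/7)*(55/7))³ = (330/49)³ = 35937000/117649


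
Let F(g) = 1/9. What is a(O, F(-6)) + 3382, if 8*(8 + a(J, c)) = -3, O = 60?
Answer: 26989/8 ≈ 3373.6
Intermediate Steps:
F(g) = ⅑
a(J, c) = -67/8 (a(J, c) = -8 + (⅛)*(-3) = -8 - 3/8 = -67/8)
a(O, F(-6)) + 3382 = -67/8 + 3382 = 26989/8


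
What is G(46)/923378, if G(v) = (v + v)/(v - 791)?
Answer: -46/343958305 ≈ -1.3374e-7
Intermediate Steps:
G(v) = 2*v/(-791 + v) (G(v) = (2*v)/(-791 + v) = 2*v/(-791 + v))
G(46)/923378 = (2*46/(-791 + 46))/923378 = (2*46/(-745))*(1/923378) = (2*46*(-1/745))*(1/923378) = -92/745*1/923378 = -46/343958305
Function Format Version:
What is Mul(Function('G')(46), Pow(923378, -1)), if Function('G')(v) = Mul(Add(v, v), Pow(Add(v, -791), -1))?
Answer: Rational(-46, 343958305) ≈ -1.3374e-7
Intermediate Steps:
Function('G')(v) = Mul(2, v, Pow(Add(-791, v), -1)) (Function('G')(v) = Mul(Mul(2, v), Pow(Add(-791, v), -1)) = Mul(2, v, Pow(Add(-791, v), -1)))
Mul(Function('G')(46), Pow(923378, -1)) = Mul(Mul(2, 46, Pow(Add(-791, 46), -1)), Pow(923378, -1)) = Mul(Mul(2, 46, Pow(-745, -1)), Rational(1, 923378)) = Mul(Mul(2, 46, Rational(-1, 745)), Rational(1, 923378)) = Mul(Rational(-92, 745), Rational(1, 923378)) = Rational(-46, 343958305)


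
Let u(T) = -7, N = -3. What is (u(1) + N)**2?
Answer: 100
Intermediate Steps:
(u(1) + N)**2 = (-7 - 3)**2 = (-10)**2 = 100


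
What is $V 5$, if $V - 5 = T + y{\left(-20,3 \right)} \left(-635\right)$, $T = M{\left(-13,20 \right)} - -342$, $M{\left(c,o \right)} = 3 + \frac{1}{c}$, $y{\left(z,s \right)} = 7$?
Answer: $- \frac{266180}{13} \approx -20475.0$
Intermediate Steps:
$T = \frac{4484}{13}$ ($T = \left(3 + \frac{1}{-13}\right) - -342 = \left(3 - \frac{1}{13}\right) + 342 = \frac{38}{13} + 342 = \frac{4484}{13} \approx 344.92$)
$V = - \frac{53236}{13}$ ($V = 5 + \left(\frac{4484}{13} + 7 \left(-635\right)\right) = 5 + \left(\frac{4484}{13} - 4445\right) = 5 - \frac{53301}{13} = - \frac{53236}{13} \approx -4095.1$)
$V 5 = \left(- \frac{53236}{13}\right) 5 = - \frac{266180}{13}$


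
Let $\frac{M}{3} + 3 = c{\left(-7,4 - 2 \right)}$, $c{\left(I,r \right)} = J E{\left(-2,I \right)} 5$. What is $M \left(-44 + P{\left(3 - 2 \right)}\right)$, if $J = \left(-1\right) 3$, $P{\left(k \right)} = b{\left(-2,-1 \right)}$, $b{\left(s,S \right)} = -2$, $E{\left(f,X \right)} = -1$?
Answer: $-1656$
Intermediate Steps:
$P{\left(k \right)} = -2$
$J = -3$
$c{\left(I,r \right)} = 15$ ($c{\left(I,r \right)} = \left(-3\right) \left(-1\right) 5 = 3 \cdot 5 = 15$)
$M = 36$ ($M = -9 + 3 \cdot 15 = -9 + 45 = 36$)
$M \left(-44 + P{\left(3 - 2 \right)}\right) = 36 \left(-44 - 2\right) = 36 \left(-46\right) = -1656$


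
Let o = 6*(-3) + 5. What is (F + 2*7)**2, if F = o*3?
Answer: 625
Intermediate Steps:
o = -13 (o = -18 + 5 = -13)
F = -39 (F = -13*3 = -39)
(F + 2*7)**2 = (-39 + 2*7)**2 = (-39 + 14)**2 = (-25)**2 = 625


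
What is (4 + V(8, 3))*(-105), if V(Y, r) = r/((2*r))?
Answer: -945/2 ≈ -472.50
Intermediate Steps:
V(Y, r) = 1/2 (V(Y, r) = r*(1/(2*r)) = 1/2)
(4 + V(8, 3))*(-105) = (4 + 1/2)*(-105) = (9/2)*(-105) = -945/2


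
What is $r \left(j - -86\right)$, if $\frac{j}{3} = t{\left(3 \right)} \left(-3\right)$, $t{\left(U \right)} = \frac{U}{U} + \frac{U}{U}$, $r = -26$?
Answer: $-1768$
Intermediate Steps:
$t{\left(U \right)} = 2$ ($t{\left(U \right)} = 1 + 1 = 2$)
$j = -18$ ($j = 3 \cdot 2 \left(-3\right) = 3 \left(-6\right) = -18$)
$r \left(j - -86\right) = - 26 \left(-18 - -86\right) = - 26 \left(-18 + 86\right) = \left(-26\right) 68 = -1768$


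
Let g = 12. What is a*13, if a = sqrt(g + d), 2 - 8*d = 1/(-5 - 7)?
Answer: 13*sqrt(7062)/24 ≈ 45.519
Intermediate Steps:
d = 25/96 (d = 1/4 - 1/(8*(-5 - 7)) = 1/4 - 1/8/(-12) = 1/4 - 1/8*(-1/12) = 1/4 + 1/96 = 25/96 ≈ 0.26042)
a = sqrt(7062)/24 (a = sqrt(12 + 25/96) = sqrt(1177/96) = sqrt(7062)/24 ≈ 3.5015)
a*13 = (sqrt(7062)/24)*13 = 13*sqrt(7062)/24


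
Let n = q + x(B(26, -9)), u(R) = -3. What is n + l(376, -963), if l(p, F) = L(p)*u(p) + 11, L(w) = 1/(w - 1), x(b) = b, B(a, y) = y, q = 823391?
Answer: 102924124/125 ≈ 8.2339e+5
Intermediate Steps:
L(w) = 1/(-1 + w)
l(p, F) = 11 - 3/(-1 + p) (l(p, F) = -3/(-1 + p) + 11 = 11 - 3/(-1 + p))
n = 823382 (n = 823391 - 9 = 823382)
n + l(376, -963) = 823382 + (-14 + 11*376)/(-1 + 376) = 823382 + (-14 + 4136)/375 = 823382 + (1/375)*4122 = 823382 + 1374/125 = 102924124/125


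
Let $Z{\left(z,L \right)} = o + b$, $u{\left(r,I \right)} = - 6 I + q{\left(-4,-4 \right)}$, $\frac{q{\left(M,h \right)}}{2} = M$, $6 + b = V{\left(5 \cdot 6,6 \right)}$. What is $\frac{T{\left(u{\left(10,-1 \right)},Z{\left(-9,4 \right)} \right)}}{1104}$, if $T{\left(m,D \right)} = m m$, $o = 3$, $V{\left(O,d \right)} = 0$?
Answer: $\frac{1}{276} \approx 0.0036232$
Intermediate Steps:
$b = -6$ ($b = -6 + 0 = -6$)
$q{\left(M,h \right)} = 2 M$
$u{\left(r,I \right)} = -8 - 6 I$ ($u{\left(r,I \right)} = - 6 I + 2 \left(-4\right) = - 6 I - 8 = -8 - 6 I$)
$Z{\left(z,L \right)} = -3$ ($Z{\left(z,L \right)} = 3 - 6 = -3$)
$T{\left(m,D \right)} = m^{2}$
$\frac{T{\left(u{\left(10,-1 \right)},Z{\left(-9,4 \right)} \right)}}{1104} = \frac{\left(-8 - -6\right)^{2}}{1104} = \left(-8 + 6\right)^{2} \cdot \frac{1}{1104} = \left(-2\right)^{2} \cdot \frac{1}{1104} = 4 \cdot \frac{1}{1104} = \frac{1}{276}$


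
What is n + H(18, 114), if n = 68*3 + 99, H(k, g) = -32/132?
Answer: 9991/33 ≈ 302.76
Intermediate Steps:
H(k, g) = -8/33 (H(k, g) = -32*1/132 = -8/33)
n = 303 (n = 204 + 99 = 303)
n + H(18, 114) = 303 - 8/33 = 9991/33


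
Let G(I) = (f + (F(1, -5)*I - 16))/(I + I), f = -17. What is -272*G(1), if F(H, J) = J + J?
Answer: 5848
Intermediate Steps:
F(H, J) = 2*J
G(I) = (-33 - 10*I)/(2*I) (G(I) = (-17 + ((2*(-5))*I - 16))/(I + I) = (-17 + (-10*I - 16))/((2*I)) = (-17 + (-16 - 10*I))*(1/(2*I)) = (-33 - 10*I)*(1/(2*I)) = (-33 - 10*I)/(2*I))
-272*G(1) = -272*(-5 - 33/2/1) = -272*(-5 - 33/2*1) = -272*(-5 - 33/2) = -272*(-43/2) = 5848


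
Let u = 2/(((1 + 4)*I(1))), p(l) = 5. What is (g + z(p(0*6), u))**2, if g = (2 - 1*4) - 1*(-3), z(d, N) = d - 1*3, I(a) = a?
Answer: 9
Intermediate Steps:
u = 2/5 (u = 2/(((1 + 4)*1)) = 2/((5*1)) = 2/5 ≈ 0.40000)
z(d, N) = -3 + d (z(d, N) = d - 3 = -3 + d)
g = 1 (g = (2 - 4) + 3 = -2 + 3 = 1)
(g + z(p(0*6), u))**2 = (1 + (-3 + 5))**2 = (1 + 2)**2 = 3**2 = 9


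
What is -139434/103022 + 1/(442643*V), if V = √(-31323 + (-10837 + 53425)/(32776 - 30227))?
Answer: -69717/51511 - I*√203409534711/35322795870177 ≈ -1.3534 - 1.2768e-8*I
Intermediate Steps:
V = I*√203409534711/2549 (V = √(-31323 + 42588/2549) = √(-79799739/2549) = I*√203409534711/2549 ≈ 176.94*I)
-139434/103022 + 1/(442643*V) = -139434/103022 + 1/(442643*((I*√203409534711/2549))) = -139434*1/103022 + (-I*√203409534711/79799739)/442643 = -69717/51511 - I*√203409534711/35322795870177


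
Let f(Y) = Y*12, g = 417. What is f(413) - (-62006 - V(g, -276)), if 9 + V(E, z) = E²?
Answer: 240842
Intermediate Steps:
V(E, z) = -9 + E²
f(Y) = 12*Y
f(413) - (-62006 - V(g, -276)) = 12*413 - (-62006 - (-9 + 417²)) = 4956 - (-62006 - (-9 + 173889)) = 4956 - (-62006 - 1*173880) = 4956 - (-62006 - 173880) = 4956 - 1*(-235886) = 4956 + 235886 = 240842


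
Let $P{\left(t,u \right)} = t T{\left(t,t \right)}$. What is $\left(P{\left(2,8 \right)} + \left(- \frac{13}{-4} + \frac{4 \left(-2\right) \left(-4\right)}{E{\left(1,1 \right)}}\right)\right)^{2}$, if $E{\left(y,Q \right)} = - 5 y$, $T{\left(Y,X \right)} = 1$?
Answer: $\frac{529}{400} \approx 1.3225$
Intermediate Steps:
$P{\left(t,u \right)} = t$ ($P{\left(t,u \right)} = t 1 = t$)
$\left(P{\left(2,8 \right)} + \left(- \frac{13}{-4} + \frac{4 \left(-2\right) \left(-4\right)}{E{\left(1,1 \right)}}\right)\right)^{2} = \left(2 + \left(- \frac{13}{-4} + \frac{4 \left(-2\right) \left(-4\right)}{\left(-5\right) 1}\right)\right)^{2} = \left(2 + \left(\left(-13\right) \left(- \frac{1}{4}\right) + \frac{\left(-8\right) \left(-4\right)}{-5}\right)\right)^{2} = \left(2 + \left(\frac{13}{4} + 32 \left(- \frac{1}{5}\right)\right)\right)^{2} = \left(2 + \left(\frac{13}{4} - \frac{32}{5}\right)\right)^{2} = \left(2 - \frac{63}{20}\right)^{2} = \left(- \frac{23}{20}\right)^{2} = \frac{529}{400}$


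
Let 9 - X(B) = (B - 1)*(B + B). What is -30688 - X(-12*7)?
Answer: -16417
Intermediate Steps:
X(B) = 9 - 2*B*(-1 + B) (X(B) = 9 - (B - 1)*(B + B) = 9 - (-1 + B)*2*B = 9 - 2*B*(-1 + B))
-30688 - X(-12*7) = -30688 - (9 - 2*(-12*7)**2 + 2*(-12*7)) = -30688 - (9 - 2*(-84)**2 + 2*(-84)) = -30688 - (9 - 2*7056 - 168) = -30688 - (9 - 14112 - 168) = -30688 - 1*(-14271) = -30688 + 14271 = -16417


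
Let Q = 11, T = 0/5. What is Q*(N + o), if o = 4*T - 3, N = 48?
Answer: 495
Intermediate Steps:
T = 0 (T = 0*(⅕) = 0)
o = -3 (o = 4*0 - 3 = 0 - 3 = -3)
Q*(N + o) = 11*(48 - 3) = 11*45 = 495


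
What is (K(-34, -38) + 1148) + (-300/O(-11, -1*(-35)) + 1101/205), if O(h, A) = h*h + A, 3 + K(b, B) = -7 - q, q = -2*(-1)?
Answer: 3036628/2665 ≈ 1139.4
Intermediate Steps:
q = 2
K(b, B) = -12 (K(b, B) = -3 + (-7 - 1*2) = -3 + (-7 - 2) = -3 - 9 = -12)
O(h, A) = A + h² (O(h, A) = h² + A = A + h²)
(K(-34, -38) + 1148) + (-300/O(-11, -1*(-35)) + 1101/205) = (-12 + 1148) + (-300/(-1*(-35) + (-11)²) + 1101/205) = 1136 + (-300/(35 + 121) + 1101*(1/205)) = 1136 + (-300/156 + 1101/205) = 1136 + (-300*1/156 + 1101/205) = 1136 + (-25/13 + 1101/205) = 1136 + 9188/2665 = 3036628/2665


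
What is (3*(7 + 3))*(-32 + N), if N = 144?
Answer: 3360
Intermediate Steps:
(3*(7 + 3))*(-32 + N) = (3*(7 + 3))*(-32 + 144) = (3*10)*112 = 30*112 = 3360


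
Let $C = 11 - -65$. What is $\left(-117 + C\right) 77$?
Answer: $-3157$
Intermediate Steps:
$C = 76$ ($C = 11 + 65 = 76$)
$\left(-117 + C\right) 77 = \left(-117 + 76\right) 77 = \left(-41\right) 77 = -3157$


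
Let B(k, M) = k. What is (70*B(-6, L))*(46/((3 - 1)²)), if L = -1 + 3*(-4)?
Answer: -4830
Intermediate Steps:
L = -13 (L = -1 - 12 = -13)
(70*B(-6, L))*(46/((3 - 1)²)) = (70*(-6))*(46/((3 - 1)²)) = -19320/(2²) = -19320/4 = -420*23/2 = -4830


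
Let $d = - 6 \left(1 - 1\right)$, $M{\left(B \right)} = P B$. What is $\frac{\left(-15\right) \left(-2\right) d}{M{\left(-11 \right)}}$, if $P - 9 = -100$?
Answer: $0$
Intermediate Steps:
$P = -91$ ($P = 9 - 100 = -91$)
$M{\left(B \right)} = - 91 B$
$d = 0$ ($d = \left(-6\right) 0 = 0$)
$\frac{\left(-15\right) \left(-2\right) d}{M{\left(-11 \right)}} = \frac{\left(-15\right) \left(-2\right) 0}{\left(-91\right) \left(-11\right)} = \frac{30 \cdot 0}{1001} = 0 \cdot \frac{1}{1001} = 0$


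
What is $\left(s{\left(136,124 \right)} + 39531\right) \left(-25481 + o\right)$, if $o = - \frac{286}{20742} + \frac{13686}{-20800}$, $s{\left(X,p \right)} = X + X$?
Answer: $- \frac{109395056621888459}{107858400} \approx -1.0142 \cdot 10^{9}$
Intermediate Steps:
$s{\left(X,p \right)} = 2 X$
$o = - \frac{72455953}{107858400}$ ($o = \left(-286\right) \frac{1}{20742} + 13686 \left(- \frac{1}{20800}\right) = - \frac{143}{10371} - \frac{6843}{10400} = - \frac{72455953}{107858400} \approx -0.67177$)
$\left(s{\left(136,124 \right)} + 39531\right) \left(-25481 + o\right) = \left(2 \cdot 136 + 39531\right) \left(-25481 - \frac{72455953}{107858400}\right) = \left(272 + 39531\right) \left(- \frac{2748412346353}{107858400}\right) = 39803 \left(- \frac{2748412346353}{107858400}\right) = - \frac{109395056621888459}{107858400}$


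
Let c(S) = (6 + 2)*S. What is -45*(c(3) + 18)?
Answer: -1890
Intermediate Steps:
c(S) = 8*S
-45*(c(3) + 18) = -45*(8*3 + 18) = -45*(24 + 18) = -45*42 = -1890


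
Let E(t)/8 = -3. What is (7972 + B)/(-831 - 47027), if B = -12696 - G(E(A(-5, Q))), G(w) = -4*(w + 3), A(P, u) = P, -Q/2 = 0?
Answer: 2404/23929 ≈ 0.10046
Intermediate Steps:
Q = 0 (Q = -2*0 = 0)
E(t) = -24 (E(t) = 8*(-3) = -24)
G(w) = -12 - 4*w (G(w) = -4*(3 + w) = -12 - 4*w)
B = -12780 (B = -12696 - (-12 - 4*(-24)) = -12696 - (-12 + 96) = -12696 - 1*84 = -12696 - 84 = -12780)
(7972 + B)/(-831 - 47027) = (7972 - 12780)/(-831 - 47027) = -4808/(-47858) = -4808*(-1/47858) = 2404/23929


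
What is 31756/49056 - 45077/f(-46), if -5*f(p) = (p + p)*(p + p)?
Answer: 353914667/12975312 ≈ 27.276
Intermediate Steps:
f(p) = -4*p²/5 (f(p) = -(p + p)*(p + p)/5 = -2*p*2*p/5 = -4*p²/5)
31756/49056 - 45077/f(-46) = 31756/49056 - 45077/((-⅘*(-46)²)) = 31756*(1/49056) - 45077/((-⅘*2116)) = 7939/12264 - 45077/(-8464/5) = 7939/12264 - 45077*(-5/8464) = 7939/12264 + 225385/8464 = 353914667/12975312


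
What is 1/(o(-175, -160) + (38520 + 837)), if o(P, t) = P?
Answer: 1/39182 ≈ 2.5522e-5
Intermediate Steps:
1/(o(-175, -160) + (38520 + 837)) = 1/(-175 + (38520 + 837)) = 1/(-175 + 39357) = 1/39182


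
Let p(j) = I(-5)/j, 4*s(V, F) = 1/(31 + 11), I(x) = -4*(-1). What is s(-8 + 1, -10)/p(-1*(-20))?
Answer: 5/168 ≈ 0.029762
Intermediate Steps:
I(x) = 4
s(V, F) = 1/168 (s(V, F) = 1/(4*(31 + 11)) = (¼)/42 = (¼)*(1/42) = 1/168)
p(j) = 4/j
s(-8 + 1, -10)/p(-1*(-20)) = 1/(168*((4/((-1*(-20)))))) = 1/(168*((4/20))) = 1/(168*((4*(1/20)))) = 1/(168*(⅕)) = (1/168)*5 = 5/168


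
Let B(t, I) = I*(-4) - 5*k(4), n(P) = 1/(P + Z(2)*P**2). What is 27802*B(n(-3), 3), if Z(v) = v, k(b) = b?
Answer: -889664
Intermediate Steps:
n(P) = 1/(P + 2*P**2)
B(t, I) = -20 - 4*I (B(t, I) = I*(-4) - 5*4 = -4*I - 20 = -20 - 4*I)
27802*B(n(-3), 3) = 27802*(-20 - 4*3) = 27802*(-20 - 12) = 27802*(-32) = -889664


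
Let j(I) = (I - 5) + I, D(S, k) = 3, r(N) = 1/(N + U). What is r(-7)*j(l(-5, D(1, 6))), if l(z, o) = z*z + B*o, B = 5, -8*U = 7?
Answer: -200/21 ≈ -9.5238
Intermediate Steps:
U = -7/8 (U = -1/8*7 = -7/8 ≈ -0.87500)
r(N) = 1/(-7/8 + N) (r(N) = 1/(N - 7/8) = 1/(-7/8 + N))
l(z, o) = z**2 + 5*o (l(z, o) = z*z + 5*o = z**2 + 5*o)
j(I) = -5 + 2*I (j(I) = (-5 + I) + I = -5 + 2*I)
r(-7)*j(l(-5, D(1, 6))) = (8/(-7 + 8*(-7)))*(-5 + 2*((-5)**2 + 5*3)) = (8/(-7 - 56))*(-5 + 2*(25 + 15)) = (8/(-63))*(-5 + 2*40) = (8*(-1/63))*(-5 + 80) = -8/63*75 = -200/21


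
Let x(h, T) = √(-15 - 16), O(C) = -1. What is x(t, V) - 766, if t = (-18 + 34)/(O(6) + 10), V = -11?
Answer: -766 + I*√31 ≈ -766.0 + 5.5678*I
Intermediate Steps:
t = 16/9 (t = (-18 + 34)/(-1 + 10) = 16/9 ≈ 1.7778)
x(h, T) = I*√31 (x(h, T) = √(-31) = I*√31)
x(t, V) - 766 = I*√31 - 766 = -766 + I*√31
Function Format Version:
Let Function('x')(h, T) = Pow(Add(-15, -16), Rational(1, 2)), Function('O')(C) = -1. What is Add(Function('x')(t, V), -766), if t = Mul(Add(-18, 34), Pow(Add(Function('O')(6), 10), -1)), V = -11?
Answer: Add(-766, Mul(I, Pow(31, Rational(1, 2)))) ≈ Add(-766.00, Mul(5.5678, I))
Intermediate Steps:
t = Rational(16, 9) (t = Mul(Add(-18, 34), Pow(Add(-1, 10), -1)) = Mul(16, Pow(9, -1)) = Mul(16, Rational(1, 9)) = Rational(16, 9) ≈ 1.7778)
Function('x')(h, T) = Mul(I, Pow(31, Rational(1, 2))) (Function('x')(h, T) = Pow(-31, Rational(1, 2)) = Mul(I, Pow(31, Rational(1, 2))))
Add(Function('x')(t, V), -766) = Add(Mul(I, Pow(31, Rational(1, 2))), -766) = Add(-766, Mul(I, Pow(31, Rational(1, 2))))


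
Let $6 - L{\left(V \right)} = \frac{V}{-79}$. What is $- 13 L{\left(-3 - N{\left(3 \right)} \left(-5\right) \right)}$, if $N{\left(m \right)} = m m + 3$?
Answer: $- \frac{6903}{79} \approx -87.38$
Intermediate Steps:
$N{\left(m \right)} = 3 + m^{2}$ ($N{\left(m \right)} = m^{2} + 3 = 3 + m^{2}$)
$L{\left(V \right)} = 6 + \frac{V}{79}$ ($L{\left(V \right)} = 6 - \frac{V}{-79} = 6 - V \left(- \frac{1}{79}\right) = 6 - - \frac{V}{79} = 6 + \frac{V}{79}$)
$- 13 L{\left(-3 - N{\left(3 \right)} \left(-5\right) \right)} = - 13 \left(6 + \frac{-3 - \left(3 + 3^{2}\right) \left(-5\right)}{79}\right) = - 13 \left(6 + \frac{-3 - \left(3 + 9\right) \left(-5\right)}{79}\right) = - 13 \left(6 + \frac{-3 - 12 \left(-5\right)}{79}\right) = - 13 \left(6 + \frac{-3 - -60}{79}\right) = - 13 \left(6 + \frac{-3 + 60}{79}\right) = - 13 \left(6 + \frac{1}{79} \cdot 57\right) = - 13 \left(6 + \frac{57}{79}\right) = \left(-13\right) \frac{531}{79} = - \frac{6903}{79}$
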